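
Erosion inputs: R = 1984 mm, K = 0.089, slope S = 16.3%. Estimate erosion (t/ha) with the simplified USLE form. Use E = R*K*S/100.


Formula: E = R * K * S / 100  (simplified USLE)
R * K = 1984 * 0.089 = 176.576
E = 176.576 * 16.3 / 100 = 28.78 t/ha

28.78


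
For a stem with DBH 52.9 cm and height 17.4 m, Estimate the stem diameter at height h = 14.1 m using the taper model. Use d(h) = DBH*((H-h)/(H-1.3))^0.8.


Taper: d(h) = DBH * ((H - h) / (H - 1.3))^0.8
Numerator = H - h = 17.4 - 14.1 = 3.3 m
Denominator = H - 1.3 = 17.4 - 1.3 = 16.1 m
Ratio = 3.3 / 16.1 = 0.20497
d = 52.9 * 0.20497^0.8 = 14.9 cm

14.9


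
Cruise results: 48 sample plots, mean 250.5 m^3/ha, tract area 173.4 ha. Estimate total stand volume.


Formula: Total Volume = Mean Volume per ha * Total Area
Total Volume = 250.5 m^3/ha * 173.4 ha
Total Volume = 43437 m^3

43437


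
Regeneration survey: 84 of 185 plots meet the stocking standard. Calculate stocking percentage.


Formula: Stocking % = stocked plots / total plots * 100
Stocking = 84 / 185 * 100
Stocking = 0.4541 * 100 = 45.4%

45.4


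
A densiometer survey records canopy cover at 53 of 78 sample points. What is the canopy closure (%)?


Formula: Canopy closure = covered points / total points * 100
Closure = 53 / 78 * 100
Closure = 0.6795 * 100 = 67.9%

67.9


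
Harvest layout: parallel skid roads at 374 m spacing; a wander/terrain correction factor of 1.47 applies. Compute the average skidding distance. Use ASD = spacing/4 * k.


Formula: ASD = (spacing / 4) * correction
Uncorrected distance = spacing / 4 = 374 / 4 = 93.5 m
ASD = 93.5 * 1.47 = 137 m

137


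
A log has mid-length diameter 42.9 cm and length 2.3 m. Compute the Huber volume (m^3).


Huber: V = Am * L,  Am = pi*(Dm/200)^2
Am = pi*(42.9/200)^2 = 0.144545 m^2
V = 0.144545*2.3 = 0.3325 m^3

0.3325


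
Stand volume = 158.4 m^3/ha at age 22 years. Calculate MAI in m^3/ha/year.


Formula: MAI = Total Volume / Stand Age
MAI = 158.4 m^3/ha / 22 years
MAI = 7.2 m^3/ha/year

7.2


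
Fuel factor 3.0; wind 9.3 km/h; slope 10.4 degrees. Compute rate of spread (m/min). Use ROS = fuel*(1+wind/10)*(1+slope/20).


Formula: ROS = fuel * (1 + wind/10) * (1 + slope/20)
Wind factor = 1 + 9.3/10 = 1.93
Slope factor = 1 + 10.4/20 = 1.52
ROS = 3.0 * 1.93 * 1.52 = 8.8 m/min

8.8


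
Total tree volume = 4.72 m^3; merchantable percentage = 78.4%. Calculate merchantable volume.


Formula: MV = V_total * (merchantable_pct / 100)
Merchantable fraction = 78.4% / 100 = 0.784
MV = 4.72 m^3 * 0.784 = 3.7 m^3

3.7


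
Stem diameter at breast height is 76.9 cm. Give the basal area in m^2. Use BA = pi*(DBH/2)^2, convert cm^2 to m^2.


Formula: BA = pi * (DBH/2)^2 / 10000  (cm^2 to m^2)
Radius = DBH/2 = 76.9/2 = 38.45 cm
BA = pi * 38.45^2 / 10000
   = 4644.5384 cm^2 / 10000
   = 0.4645 m^2

0.4645


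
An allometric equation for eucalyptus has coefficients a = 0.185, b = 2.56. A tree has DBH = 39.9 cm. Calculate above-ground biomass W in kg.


Formula: W = a * DBH^b  (allometric power law)
DBH^b = 39.9^2.56 = 12545.5762
W = 0.185 * 12545.5762 = 2320.9 kg

2320.9


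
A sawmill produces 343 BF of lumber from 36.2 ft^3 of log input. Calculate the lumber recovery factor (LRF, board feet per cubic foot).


Formula: LRF = Lumber Output (BF) / Log Input (ft^3)
LRF = 343 BF / 36.2 ft^3
LRF = 9.48 BF/ft^3

9.48


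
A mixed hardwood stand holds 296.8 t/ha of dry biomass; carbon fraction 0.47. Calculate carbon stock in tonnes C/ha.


Formula: Carbon Stock = Biomass * Carbon Fraction
C = 296.8 t/ha * 0.47
C = 139.5 t C/ha

139.5


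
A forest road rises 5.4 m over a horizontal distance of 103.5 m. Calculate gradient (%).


Formula: Gradient = rise / run * 100
Gradient = 5.4 / 103.5 * 100 = 5.2%

5.2


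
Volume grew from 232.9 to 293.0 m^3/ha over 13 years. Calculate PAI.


Formula: PAI = (V_T2 - V_T1) / (T2 - T1)
Volume increment = 293.0 - 232.9 = 60.1 m^3/ha
PAI = 60.1 / 13 = 4.62 m^3/ha/year

4.62


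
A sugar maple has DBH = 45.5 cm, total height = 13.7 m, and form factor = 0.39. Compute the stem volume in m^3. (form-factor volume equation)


Formula: V = pi * (DBH/200)^2 * H * ff
Radius = DBH/200 = 45.5/200 = 0.2275 m
Radius^2 = 0.2275^2 = 0.05175625 m^2
V = pi * 0.05175625 * 13.7 * 0.39
V = 0.869 m^3

0.869


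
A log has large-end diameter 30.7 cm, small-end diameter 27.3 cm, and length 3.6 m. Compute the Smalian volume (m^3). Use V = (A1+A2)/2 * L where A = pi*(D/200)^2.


Smalian: V = (A1 + A2)/2 * L,  A = pi*(D/200)^2
A1 = pi*(30.7/200)^2 = 0.074023 m^2
A2 = pi*(27.3/200)^2 = 0.058535 m^2
V = (0.074023+0.058535)/2*3.6 = 0.2386 m^3

0.2386


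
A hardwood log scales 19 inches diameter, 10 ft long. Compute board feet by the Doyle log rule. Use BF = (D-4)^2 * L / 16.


Doyle: BF = (D - 4)^2 * L / 16
Adjusted diameter = 19 - 4 = 15 in
(D-4)^2 = 15^2 = 225
BF = 225 * 10 / 16 = 141 BF

141


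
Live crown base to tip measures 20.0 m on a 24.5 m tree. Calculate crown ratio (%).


Formula: Crown Ratio = (Crown Length / Total Height) * 100
CR = (20.0 m / 24.5 m) * 100
CR = 0.8163 * 100 = 81.6%

81.6


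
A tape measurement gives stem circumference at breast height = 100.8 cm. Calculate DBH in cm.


Formula: DBH = C / pi
DBH = 100.8 / pi
pi = 3.14159...
DBH = 32.1 cm

32.1


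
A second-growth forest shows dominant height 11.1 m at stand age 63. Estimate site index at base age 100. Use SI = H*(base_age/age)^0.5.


Formula: SI = H_dom * (base_age / age)^0.5
Age ratio = 100 / 63 = 1.5873
sqrt(age_ratio) = 1.25988
SI = 11.1 * 1.25988 = 14.0 m

14.0


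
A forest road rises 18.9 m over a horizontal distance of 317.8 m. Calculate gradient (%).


Formula: Gradient = rise / run * 100
Gradient = 18.9 / 317.8 * 100 = 5.9%

5.9


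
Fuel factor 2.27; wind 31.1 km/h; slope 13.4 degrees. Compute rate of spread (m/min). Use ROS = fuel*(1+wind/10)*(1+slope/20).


Formula: ROS = fuel * (1 + wind/10) * (1 + slope/20)
Wind factor = 1 + 31.1/10 = 4.11
Slope factor = 1 + 13.4/20 = 1.67
ROS = 2.27 * 4.11 * 1.67 = 15.58 m/min

15.58


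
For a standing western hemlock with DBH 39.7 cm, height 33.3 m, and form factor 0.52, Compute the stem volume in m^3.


Formula: V = pi * (DBH/200)^2 * H * ff
Radius = DBH/200 = 39.7/200 = 0.1985 m
Radius^2 = 0.1985^2 = 0.03940225 m^2
V = pi * 0.03940225 * 33.3 * 0.52
V = 2.143 m^3

2.143


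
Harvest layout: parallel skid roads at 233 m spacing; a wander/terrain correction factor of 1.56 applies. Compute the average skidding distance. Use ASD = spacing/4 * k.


Formula: ASD = (spacing / 4) * correction
Uncorrected distance = spacing / 4 = 233 / 4 = 58.25 m
ASD = 58.25 * 1.56 = 91 m

91


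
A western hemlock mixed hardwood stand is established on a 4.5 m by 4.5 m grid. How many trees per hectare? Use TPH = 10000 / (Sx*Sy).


Formula: TPH = 10000 m^2/ha / (spacing_x * spacing_y)
Area per tree = 4.5 m * 4.5 m = 20.25 m^2
TPH = 10000 / 20.25 = 494 trees/ha

494


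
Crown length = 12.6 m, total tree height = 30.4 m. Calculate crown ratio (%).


Formula: Crown Ratio = (Crown Length / Total Height) * 100
CR = (12.6 m / 30.4 m) * 100
CR = 0.4145 * 100 = 41.4%

41.4


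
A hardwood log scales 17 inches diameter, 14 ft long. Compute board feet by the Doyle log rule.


Doyle: BF = (D - 4)^2 * L / 16
Adjusted diameter = 17 - 4 = 13 in
(D-4)^2 = 13^2 = 169
BF = 169 * 14 / 16 = 148 BF

148


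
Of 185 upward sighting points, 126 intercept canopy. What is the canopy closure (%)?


Formula: Canopy closure = covered points / total points * 100
Closure = 126 / 185 * 100
Closure = 0.6811 * 100 = 68.1%

68.1


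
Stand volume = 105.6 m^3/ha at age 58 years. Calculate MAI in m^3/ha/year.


Formula: MAI = Total Volume / Stand Age
MAI = 105.6 m^3/ha / 58 years
MAI = 1.82 m^3/ha/year

1.82


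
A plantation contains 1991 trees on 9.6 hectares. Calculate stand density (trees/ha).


Formula: Stand Density = N_trees / Area_ha
Density = 1991 trees / 9.6 ha
Density = 207 trees/ha

207


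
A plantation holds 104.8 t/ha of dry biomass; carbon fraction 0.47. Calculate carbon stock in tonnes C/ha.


Formula: Carbon Stock = Biomass * Carbon Fraction
C = 104.8 t/ha * 0.47
C = 49.3 t C/ha

49.3


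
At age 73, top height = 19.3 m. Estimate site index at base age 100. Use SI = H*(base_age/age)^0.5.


Formula: SI = H_dom * (base_age / age)^0.5
Age ratio = 100 / 73 = 1.36986
sqrt(age_ratio) = 1.17041
SI = 19.3 * 1.17041 = 22.6 m

22.6


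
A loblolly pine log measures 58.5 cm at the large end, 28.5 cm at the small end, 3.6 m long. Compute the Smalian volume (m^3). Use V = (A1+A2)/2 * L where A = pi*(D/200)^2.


Smalian: V = (A1 + A2)/2 * L,  A = pi*(D/200)^2
A1 = pi*(58.5/200)^2 = 0.268783 m^2
A2 = pi*(28.5/200)^2 = 0.063794 m^2
V = (0.268783+0.063794)/2*3.6 = 0.5986 m^3

0.5986


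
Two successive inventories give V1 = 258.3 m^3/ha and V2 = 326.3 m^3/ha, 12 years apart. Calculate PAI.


Formula: PAI = (V_T2 - V_T1) / (T2 - T1)
Volume increment = 326.3 - 258.3 = 68.0 m^3/ha
PAI = 68.0 / 12 = 5.67 m^3/ha/year

5.67


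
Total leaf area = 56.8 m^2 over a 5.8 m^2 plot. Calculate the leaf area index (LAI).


Formula: LAI = total leaf area / ground area  (dimensionless)
LAI = 56.8 m^2 / 5.8 m^2
LAI = 9.79

9.79


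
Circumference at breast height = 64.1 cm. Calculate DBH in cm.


Formula: DBH = C / pi
DBH = 64.1 / pi
pi = 3.14159...
DBH = 20.4 cm

20.4


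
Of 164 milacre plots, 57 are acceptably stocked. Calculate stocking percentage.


Formula: Stocking % = stocked plots / total plots * 100
Stocking = 57 / 164 * 100
Stocking = 0.3476 * 100 = 34.8%

34.8


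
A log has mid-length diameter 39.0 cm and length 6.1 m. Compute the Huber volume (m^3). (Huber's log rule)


Huber: V = Am * L,  Am = pi*(Dm/200)^2
Am = pi*(39.0/200)^2 = 0.119459 m^2
V = 0.119459*6.1 = 0.7287 m^3

0.7287


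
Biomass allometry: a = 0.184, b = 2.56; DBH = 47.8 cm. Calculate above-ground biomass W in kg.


Formula: W = a * DBH^b  (allometric power law)
DBH^b = 47.8^2.56 = 19922.1137
W = 0.184 * 19922.1137 = 3665.7 kg

3665.7


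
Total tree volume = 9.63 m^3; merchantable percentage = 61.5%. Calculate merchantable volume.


Formula: MV = V_total * (merchantable_pct / 100)
Merchantable fraction = 61.5% / 100 = 0.615
MV = 9.63 m^3 * 0.615 = 5.922 m^3

5.922


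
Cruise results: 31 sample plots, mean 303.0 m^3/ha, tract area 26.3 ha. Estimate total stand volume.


Formula: Total Volume = Mean Volume per ha * Total Area
Total Volume = 303.0 m^3/ha * 26.3 ha
Total Volume = 7969 m^3

7969


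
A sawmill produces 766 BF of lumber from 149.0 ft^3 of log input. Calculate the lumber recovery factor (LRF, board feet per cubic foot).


Formula: LRF = Lumber Output (BF) / Log Input (ft^3)
LRF = 766 BF / 149.0 ft^3
LRF = 5.14 BF/ft^3

5.14


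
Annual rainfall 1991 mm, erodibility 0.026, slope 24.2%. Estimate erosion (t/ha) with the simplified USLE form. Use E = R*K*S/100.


Formula: E = R * K * S / 100  (simplified USLE)
R * K = 1991 * 0.026 = 51.766
E = 51.766 * 24.2 / 100 = 12.53 t/ha

12.53


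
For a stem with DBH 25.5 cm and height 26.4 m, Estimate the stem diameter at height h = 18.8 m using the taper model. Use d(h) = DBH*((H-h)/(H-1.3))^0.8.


Taper: d(h) = DBH * ((H - h) / (H - 1.3))^0.8
Numerator = H - h = 26.4 - 18.8 = 7.6 m
Denominator = H - 1.3 = 26.4 - 1.3 = 25.1 m
Ratio = 7.6 / 25.1 = 0.30279
d = 25.5 * 0.30279^0.8 = 9.8 cm

9.8


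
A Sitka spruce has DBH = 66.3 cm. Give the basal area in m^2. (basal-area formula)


Formula: BA = pi * (DBH/2)^2 / 10000  (cm^2 to m^2)
Radius = DBH/2 = 66.3/2 = 33.15 cm
BA = pi * 33.15^2 / 10000
   = 3452.3669 cm^2 / 10000
   = 0.3452 m^2

0.3452


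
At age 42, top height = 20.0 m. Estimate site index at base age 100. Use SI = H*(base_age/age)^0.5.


Formula: SI = H_dom * (base_age / age)^0.5
Age ratio = 100 / 42 = 2.38095
sqrt(age_ratio) = 1.54303
SI = 20.0 * 1.54303 = 30.9 m

30.9


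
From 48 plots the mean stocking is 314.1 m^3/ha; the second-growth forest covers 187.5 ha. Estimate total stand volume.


Formula: Total Volume = Mean Volume per ha * Total Area
Total Volume = 314.1 m^3/ha * 187.5 ha
Total Volume = 58894 m^3

58894


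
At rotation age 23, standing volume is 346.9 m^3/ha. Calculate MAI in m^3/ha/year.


Formula: MAI = Total Volume / Stand Age
MAI = 346.9 m^3/ha / 23 years
MAI = 15.08 m^3/ha/year

15.08


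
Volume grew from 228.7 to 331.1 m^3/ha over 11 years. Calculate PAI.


Formula: PAI = (V_T2 - V_T1) / (T2 - T1)
Volume increment = 331.1 - 228.7 = 102.4 m^3/ha
PAI = 102.4 / 11 = 9.31 m^3/ha/year

9.31


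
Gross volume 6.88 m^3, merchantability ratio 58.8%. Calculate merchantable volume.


Formula: MV = V_total * (merchantable_pct / 100)
Merchantable fraction = 58.8% / 100 = 0.588
MV = 6.88 m^3 * 0.588 = 4.045 m^3

4.045


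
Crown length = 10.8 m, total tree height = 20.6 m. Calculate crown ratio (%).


Formula: Crown Ratio = (Crown Length / Total Height) * 100
CR = (10.8 m / 20.6 m) * 100
CR = 0.5243 * 100 = 52.4%

52.4


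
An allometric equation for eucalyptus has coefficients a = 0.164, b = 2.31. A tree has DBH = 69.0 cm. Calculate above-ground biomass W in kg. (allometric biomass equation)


Formula: W = a * DBH^b  (allometric power law)
DBH^b = 69.0^2.31 = 17690.5526
W = 0.164 * 17690.5526 = 2901.3 kg

2901.3


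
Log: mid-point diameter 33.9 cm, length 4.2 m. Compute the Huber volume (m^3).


Huber: V = Am * L,  Am = pi*(Dm/200)^2
Am = pi*(33.9/200)^2 = 0.090259 m^2
V = 0.090259*4.2 = 0.3791 m^3

0.3791


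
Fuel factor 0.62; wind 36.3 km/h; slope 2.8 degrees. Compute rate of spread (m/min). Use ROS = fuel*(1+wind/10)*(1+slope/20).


Formula: ROS = fuel * (1 + wind/10) * (1 + slope/20)
Wind factor = 1 + 36.3/10 = 4.63
Slope factor = 1 + 2.8/20 = 1.14
ROS = 0.62 * 4.63 * 1.14 = 3.27 m/min

3.27


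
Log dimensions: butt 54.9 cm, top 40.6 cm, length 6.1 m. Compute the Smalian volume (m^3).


Smalian: V = (A1 + A2)/2 * L,  A = pi*(D/200)^2
A1 = pi*(54.9/200)^2 = 0.23672 m^2
A2 = pi*(40.6/200)^2 = 0.129462 m^2
V = (0.23672+0.129462)/2*6.1 = 1.1169 m^3

1.1169


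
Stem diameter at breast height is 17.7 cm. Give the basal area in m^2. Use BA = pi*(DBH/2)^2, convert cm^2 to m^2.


Formula: BA = pi * (DBH/2)^2 / 10000  (cm^2 to m^2)
Radius = DBH/2 = 17.7/2 = 8.85 cm
BA = pi * 8.85^2 / 10000
   = 246.0574 cm^2 / 10000
   = 0.0246 m^2

0.0246


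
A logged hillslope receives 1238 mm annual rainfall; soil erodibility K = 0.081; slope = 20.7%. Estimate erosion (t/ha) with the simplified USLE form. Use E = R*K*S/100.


Formula: E = R * K * S / 100  (simplified USLE)
R * K = 1238 * 0.081 = 100.278
E = 100.278 * 20.7 / 100 = 20.76 t/ha

20.76


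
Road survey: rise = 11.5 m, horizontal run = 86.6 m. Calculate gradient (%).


Formula: Gradient = rise / run * 100
Gradient = 11.5 / 86.6 * 100 = 13.3%

13.3


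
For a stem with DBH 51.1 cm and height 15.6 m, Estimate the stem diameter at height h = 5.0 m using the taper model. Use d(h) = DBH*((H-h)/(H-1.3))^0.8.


Taper: d(h) = DBH * ((H - h) / (H - 1.3))^0.8
Numerator = H - h = 15.6 - 5.0 = 10.6 m
Denominator = H - 1.3 = 15.6 - 1.3 = 14.3 m
Ratio = 10.6 / 14.3 = 0.74126
d = 51.1 * 0.74126^0.8 = 40.2 cm

40.2


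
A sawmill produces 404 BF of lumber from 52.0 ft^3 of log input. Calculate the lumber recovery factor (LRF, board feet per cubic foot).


Formula: LRF = Lumber Output (BF) / Log Input (ft^3)
LRF = 404 BF / 52.0 ft^3
LRF = 7.77 BF/ft^3

7.77


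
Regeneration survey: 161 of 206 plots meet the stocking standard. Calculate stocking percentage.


Formula: Stocking % = stocked plots / total plots * 100
Stocking = 161 / 206 * 100
Stocking = 0.7816 * 100 = 78.2%

78.2


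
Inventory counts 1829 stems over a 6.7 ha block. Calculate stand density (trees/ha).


Formula: Stand Density = N_trees / Area_ha
Density = 1829 trees / 6.7 ha
Density = 273 trees/ha

273


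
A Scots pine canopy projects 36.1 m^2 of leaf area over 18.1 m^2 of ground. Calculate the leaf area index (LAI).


Formula: LAI = total leaf area / ground area  (dimensionless)
LAI = 36.1 m^2 / 18.1 m^2
LAI = 1.99

1.99


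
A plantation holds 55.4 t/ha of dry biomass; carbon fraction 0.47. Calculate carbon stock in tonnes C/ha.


Formula: Carbon Stock = Biomass * Carbon Fraction
C = 55.4 t/ha * 0.47
C = 26.0 t C/ha

26.0


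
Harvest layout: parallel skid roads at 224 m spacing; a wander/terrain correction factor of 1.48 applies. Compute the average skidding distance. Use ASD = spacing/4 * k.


Formula: ASD = (spacing / 4) * correction
Uncorrected distance = spacing / 4 = 224 / 4 = 56 m
ASD = 56 * 1.48 = 83 m

83


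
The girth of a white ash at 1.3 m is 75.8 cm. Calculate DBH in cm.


Formula: DBH = C / pi
DBH = 75.8 / pi
pi = 3.14159...
DBH = 24.1 cm

24.1


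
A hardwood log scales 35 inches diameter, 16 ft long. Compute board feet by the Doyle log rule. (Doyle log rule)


Doyle: BF = (D - 4)^2 * L / 16
Adjusted diameter = 35 - 4 = 31 in
(D-4)^2 = 31^2 = 961
BF = 961 * 16 / 16 = 961 BF

961


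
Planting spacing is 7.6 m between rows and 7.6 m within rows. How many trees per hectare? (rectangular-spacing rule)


Formula: TPH = 10000 m^2/ha / (spacing_x * spacing_y)
Area per tree = 7.6 m * 7.6 m = 57.76 m^2
TPH = 10000 / 57.76 = 173 trees/ha

173


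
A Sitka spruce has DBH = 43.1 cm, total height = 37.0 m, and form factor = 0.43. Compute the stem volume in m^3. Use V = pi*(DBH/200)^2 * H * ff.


Formula: V = pi * (DBH/200)^2 * H * ff
Radius = DBH/200 = 43.1/200 = 0.2155 m
Radius^2 = 0.2155^2 = 0.04644025 m^2
V = pi * 0.04644025 * 37.0 * 0.43
V = 2.321 m^3

2.321


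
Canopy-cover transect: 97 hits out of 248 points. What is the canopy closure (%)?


Formula: Canopy closure = covered points / total points * 100
Closure = 97 / 248 * 100
Closure = 0.3911 * 100 = 39.1%

39.1


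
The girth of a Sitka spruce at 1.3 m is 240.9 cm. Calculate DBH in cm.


Formula: DBH = C / pi
DBH = 240.9 / pi
pi = 3.14159...
DBH = 76.7 cm

76.7


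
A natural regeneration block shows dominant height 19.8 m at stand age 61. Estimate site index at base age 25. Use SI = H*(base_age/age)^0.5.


Formula: SI = H_dom * (base_age / age)^0.5
Age ratio = 25 / 61 = 0.40984
sqrt(age_ratio) = 0.64018
SI = 19.8 * 0.64018 = 12.7 m

12.7


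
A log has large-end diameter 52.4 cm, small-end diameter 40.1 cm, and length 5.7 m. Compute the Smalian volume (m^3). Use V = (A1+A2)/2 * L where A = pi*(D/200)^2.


Smalian: V = (A1 + A2)/2 * L,  A = pi*(D/200)^2
A1 = pi*(52.4/200)^2 = 0.215651 m^2
A2 = pi*(40.1/200)^2 = 0.126293 m^2
V = (0.215651+0.126293)/2*5.7 = 0.9745 m^3

0.9745


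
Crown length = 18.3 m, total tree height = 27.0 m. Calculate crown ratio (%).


Formula: Crown Ratio = (Crown Length / Total Height) * 100
CR = (18.3 m / 27.0 m) * 100
CR = 0.6778 * 100 = 67.8%

67.8


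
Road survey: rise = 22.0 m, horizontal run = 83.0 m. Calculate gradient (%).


Formula: Gradient = rise / run * 100
Gradient = 22.0 / 83.0 * 100 = 26.5%

26.5


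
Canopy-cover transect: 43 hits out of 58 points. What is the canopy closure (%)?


Formula: Canopy closure = covered points / total points * 100
Closure = 43 / 58 * 100
Closure = 0.7414 * 100 = 74.1%

74.1


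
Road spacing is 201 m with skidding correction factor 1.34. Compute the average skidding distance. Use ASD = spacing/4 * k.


Formula: ASD = (spacing / 4) * correction
Uncorrected distance = spacing / 4 = 201 / 4 = 50.25 m
ASD = 50.25 * 1.34 = 67 m

67


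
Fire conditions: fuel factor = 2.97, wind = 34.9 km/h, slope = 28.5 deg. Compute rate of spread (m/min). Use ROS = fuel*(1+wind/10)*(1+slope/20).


Formula: ROS = fuel * (1 + wind/10) * (1 + slope/20)
Wind factor = 1 + 34.9/10 = 4.49
Slope factor = 1 + 28.5/20 = 2.425
ROS = 2.97 * 4.49 * 2.425 = 32.34 m/min

32.34


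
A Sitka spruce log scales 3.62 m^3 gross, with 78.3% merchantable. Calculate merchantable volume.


Formula: MV = V_total * (merchantable_pct / 100)
Merchantable fraction = 78.3% / 100 = 0.783
MV = 3.62 m^3 * 0.783 = 2.834 m^3

2.834


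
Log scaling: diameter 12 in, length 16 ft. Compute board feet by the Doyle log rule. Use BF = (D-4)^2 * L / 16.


Doyle: BF = (D - 4)^2 * L / 16
Adjusted diameter = 12 - 4 = 8 in
(D-4)^2 = 8^2 = 64
BF = 64 * 16 / 16 = 64 BF

64


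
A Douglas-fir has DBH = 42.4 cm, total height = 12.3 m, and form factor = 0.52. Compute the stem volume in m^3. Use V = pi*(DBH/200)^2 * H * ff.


Formula: V = pi * (DBH/200)^2 * H * ff
Radius = DBH/200 = 42.4/200 = 0.212 m
Radius^2 = 0.212^2 = 0.044944 m^2
V = pi * 0.044944 * 12.3 * 0.52
V = 0.903 m^3

0.903


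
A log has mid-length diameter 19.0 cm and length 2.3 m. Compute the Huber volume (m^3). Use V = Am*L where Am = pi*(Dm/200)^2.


Huber: V = Am * L,  Am = pi*(Dm/200)^2
Am = pi*(19.0/200)^2 = 0.028353 m^2
V = 0.028353*2.3 = 0.0652 m^3

0.0652


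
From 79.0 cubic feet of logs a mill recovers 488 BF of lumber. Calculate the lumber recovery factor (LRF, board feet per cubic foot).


Formula: LRF = Lumber Output (BF) / Log Input (ft^3)
LRF = 488 BF / 79.0 ft^3
LRF = 6.18 BF/ft^3

6.18


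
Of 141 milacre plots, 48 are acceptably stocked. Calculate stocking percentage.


Formula: Stocking % = stocked plots / total plots * 100
Stocking = 48 / 141 * 100
Stocking = 0.3404 * 100 = 34.0%

34.0


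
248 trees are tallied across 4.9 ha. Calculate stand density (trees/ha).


Formula: Stand Density = N_trees / Area_ha
Density = 248 trees / 4.9 ha
Density = 51 trees/ha

51


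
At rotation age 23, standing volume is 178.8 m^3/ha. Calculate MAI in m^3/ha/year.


Formula: MAI = Total Volume / Stand Age
MAI = 178.8 m^3/ha / 23 years
MAI = 7.77 m^3/ha/year

7.77


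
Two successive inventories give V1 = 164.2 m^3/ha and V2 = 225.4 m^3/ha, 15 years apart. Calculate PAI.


Formula: PAI = (V_T2 - V_T1) / (T2 - T1)
Volume increment = 225.4 - 164.2 = 61.2 m^3/ha
PAI = 61.2 / 15 = 4.08 m^3/ha/year

4.08


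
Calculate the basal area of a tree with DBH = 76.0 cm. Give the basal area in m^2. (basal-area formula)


Formula: BA = pi * (DBH/2)^2 / 10000  (cm^2 to m^2)
Radius = DBH/2 = 76.0/2 = 38.0 cm
BA = pi * 38.0^2 / 10000
   = 4536.4598 cm^2 / 10000
   = 0.4536 m^2

0.4536


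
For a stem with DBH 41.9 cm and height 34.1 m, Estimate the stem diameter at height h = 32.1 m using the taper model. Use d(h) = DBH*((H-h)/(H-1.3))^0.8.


Taper: d(h) = DBH * ((H - h) / (H - 1.3))^0.8
Numerator = H - h = 34.1 - 32.1 = 2.0 m
Denominator = H - 1.3 = 34.1 - 1.3 = 32.8 m
Ratio = 2.0 / 32.8 = 0.06098
d = 41.9 * 0.06098^0.8 = 4.5 cm

4.5


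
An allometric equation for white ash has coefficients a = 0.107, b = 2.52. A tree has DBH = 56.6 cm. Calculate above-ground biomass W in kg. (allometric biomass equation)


Formula: W = a * DBH^b  (allometric power law)
DBH^b = 56.6^2.52 = 26127.4729
W = 0.107 * 26127.4729 = 2795.6 kg

2795.6


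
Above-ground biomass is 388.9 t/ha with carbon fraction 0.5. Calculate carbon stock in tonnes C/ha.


Formula: Carbon Stock = Biomass * Carbon Fraction
C = 388.9 t/ha * 0.5
C = 194.5 t C/ha

194.5


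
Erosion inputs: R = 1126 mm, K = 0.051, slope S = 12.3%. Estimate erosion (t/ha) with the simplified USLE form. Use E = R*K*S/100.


Formula: E = R * K * S / 100  (simplified USLE)
R * K = 1126 * 0.051 = 57.426
E = 57.426 * 12.3 / 100 = 7.06 t/ha

7.06


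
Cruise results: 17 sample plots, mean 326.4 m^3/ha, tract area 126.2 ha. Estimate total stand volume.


Formula: Total Volume = Mean Volume per ha * Total Area
Total Volume = 326.4 m^3/ha * 126.2 ha
Total Volume = 41192 m^3

41192


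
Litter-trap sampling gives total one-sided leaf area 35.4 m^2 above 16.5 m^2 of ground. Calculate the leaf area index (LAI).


Formula: LAI = total leaf area / ground area  (dimensionless)
LAI = 35.4 m^2 / 16.5 m^2
LAI = 2.15

2.15


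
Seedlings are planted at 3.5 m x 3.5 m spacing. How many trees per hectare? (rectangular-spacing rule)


Formula: TPH = 10000 m^2/ha / (spacing_x * spacing_y)
Area per tree = 3.5 m * 3.5 m = 12.25 m^2
TPH = 10000 / 12.25 = 816 trees/ha

816


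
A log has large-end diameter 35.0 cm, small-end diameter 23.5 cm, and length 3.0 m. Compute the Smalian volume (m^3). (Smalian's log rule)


Smalian: V = (A1 + A2)/2 * L,  A = pi*(D/200)^2
A1 = pi*(35.0/200)^2 = 0.096211 m^2
A2 = pi*(23.5/200)^2 = 0.043374 m^2
V = (0.096211+0.043374)/2*3.0 = 0.2094 m^3

0.2094


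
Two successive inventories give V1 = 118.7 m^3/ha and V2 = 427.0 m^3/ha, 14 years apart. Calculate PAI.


Formula: PAI = (V_T2 - V_T1) / (T2 - T1)
Volume increment = 427.0 - 118.7 = 308.3 m^3/ha
PAI = 308.3 / 14 = 22.02 m^3/ha/year

22.02


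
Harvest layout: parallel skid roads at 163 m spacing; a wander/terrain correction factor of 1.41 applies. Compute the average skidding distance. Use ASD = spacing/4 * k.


Formula: ASD = (spacing / 4) * correction
Uncorrected distance = spacing / 4 = 163 / 4 = 40.75 m
ASD = 40.75 * 1.41 = 57 m

57


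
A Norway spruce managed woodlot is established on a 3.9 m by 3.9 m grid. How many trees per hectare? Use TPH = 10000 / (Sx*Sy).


Formula: TPH = 10000 m^2/ha / (spacing_x * spacing_y)
Area per tree = 3.9 m * 3.9 m = 15.21 m^2
TPH = 10000 / 15.21 = 657 trees/ha

657


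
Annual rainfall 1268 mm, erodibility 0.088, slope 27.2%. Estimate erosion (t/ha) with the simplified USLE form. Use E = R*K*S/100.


Formula: E = R * K * S / 100  (simplified USLE)
R * K = 1268 * 0.088 = 111.584
E = 111.584 * 27.2 / 100 = 30.35 t/ha

30.35


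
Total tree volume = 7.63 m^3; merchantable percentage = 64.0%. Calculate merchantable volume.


Formula: MV = V_total * (merchantable_pct / 100)
Merchantable fraction = 64.0% / 100 = 0.64
MV = 7.63 m^3 * 0.64 = 4.883 m^3

4.883


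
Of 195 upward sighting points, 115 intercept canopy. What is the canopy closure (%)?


Formula: Canopy closure = covered points / total points * 100
Closure = 115 / 195 * 100
Closure = 0.5897 * 100 = 59.0%

59.0


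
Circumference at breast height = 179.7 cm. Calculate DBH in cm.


Formula: DBH = C / pi
DBH = 179.7 / pi
pi = 3.14159...
DBH = 57.2 cm

57.2


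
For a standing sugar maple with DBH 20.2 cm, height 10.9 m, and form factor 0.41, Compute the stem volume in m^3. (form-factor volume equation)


Formula: V = pi * (DBH/200)^2 * H * ff
Radius = DBH/200 = 20.2/200 = 0.101 m
Radius^2 = 0.101^2 = 0.010201 m^2
V = pi * 0.010201 * 10.9 * 0.41
V = 0.143 m^3

0.143


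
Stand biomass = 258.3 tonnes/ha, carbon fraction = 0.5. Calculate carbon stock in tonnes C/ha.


Formula: Carbon Stock = Biomass * Carbon Fraction
C = 258.3 t/ha * 0.5
C = 129.2 t C/ha

129.2


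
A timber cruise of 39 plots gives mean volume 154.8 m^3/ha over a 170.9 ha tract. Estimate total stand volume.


Formula: Total Volume = Mean Volume per ha * Total Area
Total Volume = 154.8 m^3/ha * 170.9 ha
Total Volume = 26455 m^3

26455


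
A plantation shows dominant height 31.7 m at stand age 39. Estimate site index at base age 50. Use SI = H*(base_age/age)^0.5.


Formula: SI = H_dom * (base_age / age)^0.5
Age ratio = 50 / 39 = 1.28205
sqrt(age_ratio) = 1.13228
SI = 31.7 * 1.13228 = 35.9 m

35.9


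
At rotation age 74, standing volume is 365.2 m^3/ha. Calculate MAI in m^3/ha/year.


Formula: MAI = Total Volume / Stand Age
MAI = 365.2 m^3/ha / 74 years
MAI = 4.94 m^3/ha/year

4.94


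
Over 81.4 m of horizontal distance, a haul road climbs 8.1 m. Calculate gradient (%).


Formula: Gradient = rise / run * 100
Gradient = 8.1 / 81.4 * 100 = 10.0%

10.0


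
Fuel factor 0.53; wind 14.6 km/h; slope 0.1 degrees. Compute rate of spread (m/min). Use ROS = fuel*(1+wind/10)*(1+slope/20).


Formula: ROS = fuel * (1 + wind/10) * (1 + slope/20)
Wind factor = 1 + 14.6/10 = 2.46
Slope factor = 1 + 0.1/20 = 1.005
ROS = 0.53 * 2.46 * 1.005 = 1.31 m/min

1.31


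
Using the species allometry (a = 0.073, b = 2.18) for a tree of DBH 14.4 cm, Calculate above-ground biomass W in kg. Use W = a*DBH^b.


Formula: W = a * DBH^b  (allometric power law)
DBH^b = 14.4^2.18 = 335.1431
W = 0.073 * 335.1431 = 24.5 kg

24.5


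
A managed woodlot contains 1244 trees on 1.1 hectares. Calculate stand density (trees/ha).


Formula: Stand Density = N_trees / Area_ha
Density = 1244 trees / 1.1 ha
Density = 1131 trees/ha

1131


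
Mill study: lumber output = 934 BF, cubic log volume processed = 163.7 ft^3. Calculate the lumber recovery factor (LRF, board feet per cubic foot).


Formula: LRF = Lumber Output (BF) / Log Input (ft^3)
LRF = 934 BF / 163.7 ft^3
LRF = 5.71 BF/ft^3

5.71


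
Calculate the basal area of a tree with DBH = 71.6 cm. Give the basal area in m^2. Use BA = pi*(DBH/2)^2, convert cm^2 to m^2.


Formula: BA = pi * (DBH/2)^2 / 10000  (cm^2 to m^2)
Radius = DBH/2 = 71.6/2 = 35.8 cm
BA = pi * 35.8^2 / 10000
   = 4026.3908 cm^2 / 10000
   = 0.4026 m^2

0.4026


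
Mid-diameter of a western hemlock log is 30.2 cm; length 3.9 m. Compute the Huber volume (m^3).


Huber: V = Am * L,  Am = pi*(Dm/200)^2
Am = pi*(30.2/200)^2 = 0.071631 m^2
V = 0.071631*3.9 = 0.2794 m^3

0.2794


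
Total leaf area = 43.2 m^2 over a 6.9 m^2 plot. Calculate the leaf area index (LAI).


Formula: LAI = total leaf area / ground area  (dimensionless)
LAI = 43.2 m^2 / 6.9 m^2
LAI = 6.26

6.26


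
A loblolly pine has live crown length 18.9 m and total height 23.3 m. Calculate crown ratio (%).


Formula: Crown Ratio = (Crown Length / Total Height) * 100
CR = (18.9 m / 23.3 m) * 100
CR = 0.8112 * 100 = 81.1%

81.1


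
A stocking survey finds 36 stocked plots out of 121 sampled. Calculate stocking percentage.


Formula: Stocking % = stocked plots / total plots * 100
Stocking = 36 / 121 * 100
Stocking = 0.2975 * 100 = 29.8%

29.8


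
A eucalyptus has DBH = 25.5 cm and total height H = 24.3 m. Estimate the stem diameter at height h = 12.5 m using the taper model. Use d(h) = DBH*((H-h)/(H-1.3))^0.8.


Taper: d(h) = DBH * ((H - h) / (H - 1.3))^0.8
Numerator = H - h = 24.3 - 12.5 = 11.8 m
Denominator = H - 1.3 = 24.3 - 1.3 = 23.0 m
Ratio = 11.8 / 23.0 = 0.51304
d = 25.5 * 0.51304^0.8 = 15.0 cm

15.0


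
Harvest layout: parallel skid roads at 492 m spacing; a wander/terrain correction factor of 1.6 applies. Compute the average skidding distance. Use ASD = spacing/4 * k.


Formula: ASD = (spacing / 4) * correction
Uncorrected distance = spacing / 4 = 492 / 4 = 123 m
ASD = 123 * 1.6 = 197 m

197


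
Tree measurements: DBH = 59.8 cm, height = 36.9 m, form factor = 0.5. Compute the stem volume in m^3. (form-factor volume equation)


Formula: V = pi * (DBH/200)^2 * H * ff
Radius = DBH/200 = 59.8/200 = 0.299 m
Radius^2 = 0.299^2 = 0.089401 m^2
V = pi * 0.089401 * 36.9 * 0.5
V = 5.182 m^3

5.182


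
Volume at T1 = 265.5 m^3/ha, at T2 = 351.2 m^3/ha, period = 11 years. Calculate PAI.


Formula: PAI = (V_T2 - V_T1) / (T2 - T1)
Volume increment = 351.2 - 265.5 = 85.7 m^3/ha
PAI = 85.7 / 11 = 7.79 m^3/ha/year

7.79


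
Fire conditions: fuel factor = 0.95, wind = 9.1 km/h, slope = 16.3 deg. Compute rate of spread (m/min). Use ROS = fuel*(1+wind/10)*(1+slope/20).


Formula: ROS = fuel * (1 + wind/10) * (1 + slope/20)
Wind factor = 1 + 9.1/10 = 1.91
Slope factor = 1 + 16.3/20 = 1.815
ROS = 0.95 * 1.91 * 1.815 = 3.29 m/min

3.29


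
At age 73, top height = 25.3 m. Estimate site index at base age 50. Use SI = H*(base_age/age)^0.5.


Formula: SI = H_dom * (base_age / age)^0.5
Age ratio = 50 / 73 = 0.68493
sqrt(age_ratio) = 0.82761
SI = 25.3 * 0.82761 = 20.9 m

20.9


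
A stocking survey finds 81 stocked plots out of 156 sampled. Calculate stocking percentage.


Formula: Stocking % = stocked plots / total plots * 100
Stocking = 81 / 156 * 100
Stocking = 0.5192 * 100 = 51.9%

51.9


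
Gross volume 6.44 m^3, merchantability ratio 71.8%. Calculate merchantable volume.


Formula: MV = V_total * (merchantable_pct / 100)
Merchantable fraction = 71.8% / 100 = 0.718
MV = 6.44 m^3 * 0.718 = 4.624 m^3

4.624


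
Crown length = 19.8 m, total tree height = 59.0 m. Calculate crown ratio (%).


Formula: Crown Ratio = (Crown Length / Total Height) * 100
CR = (19.8 m / 59.0 m) * 100
CR = 0.3356 * 100 = 33.6%

33.6


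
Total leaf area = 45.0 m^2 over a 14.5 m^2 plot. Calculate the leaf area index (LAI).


Formula: LAI = total leaf area / ground area  (dimensionless)
LAI = 45.0 m^2 / 14.5 m^2
LAI = 3.1

3.1


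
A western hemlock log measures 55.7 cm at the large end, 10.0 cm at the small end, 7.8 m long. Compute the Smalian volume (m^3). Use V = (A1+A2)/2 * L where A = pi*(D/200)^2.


Smalian: V = (A1 + A2)/2 * L,  A = pi*(D/200)^2
A1 = pi*(55.7/200)^2 = 0.243669 m^2
A2 = pi*(10.0/200)^2 = 0.007854 m^2
V = (0.243669+0.007854)/2*7.8 = 0.9809 m^3

0.9809


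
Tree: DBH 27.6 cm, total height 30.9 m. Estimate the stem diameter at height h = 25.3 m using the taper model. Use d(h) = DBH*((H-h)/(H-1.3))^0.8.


Taper: d(h) = DBH * ((H - h) / (H - 1.3))^0.8
Numerator = H - h = 30.9 - 25.3 = 5.6 m
Denominator = H - 1.3 = 30.9 - 1.3 = 29.6 m
Ratio = 5.6 / 29.6 = 0.18919
d = 27.6 * 0.18919^0.8 = 7.3 cm

7.3


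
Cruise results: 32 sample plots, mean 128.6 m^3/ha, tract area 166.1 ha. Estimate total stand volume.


Formula: Total Volume = Mean Volume per ha * Total Area
Total Volume = 128.6 m^3/ha * 166.1 ha
Total Volume = 21360 m^3

21360


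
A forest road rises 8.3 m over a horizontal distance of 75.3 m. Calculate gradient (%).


Formula: Gradient = rise / run * 100
Gradient = 8.3 / 75.3 * 100 = 11.0%

11.0


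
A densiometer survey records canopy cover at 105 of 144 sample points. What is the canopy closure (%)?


Formula: Canopy closure = covered points / total points * 100
Closure = 105 / 144 * 100
Closure = 0.7292 * 100 = 72.9%

72.9


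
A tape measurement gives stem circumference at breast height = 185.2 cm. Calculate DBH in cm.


Formula: DBH = C / pi
DBH = 185.2 / pi
pi = 3.14159...
DBH = 59.0 cm

59.0


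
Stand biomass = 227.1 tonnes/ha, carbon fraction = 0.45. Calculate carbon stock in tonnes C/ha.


Formula: Carbon Stock = Biomass * Carbon Fraction
C = 227.1 t/ha * 0.45
C = 102.2 t C/ha

102.2


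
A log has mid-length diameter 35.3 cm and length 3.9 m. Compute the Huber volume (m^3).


Huber: V = Am * L,  Am = pi*(Dm/200)^2
Am = pi*(35.3/200)^2 = 0.097868 m^2
V = 0.097868*3.9 = 0.3817 m^3

0.3817


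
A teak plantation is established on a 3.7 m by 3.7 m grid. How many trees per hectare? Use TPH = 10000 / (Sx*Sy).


Formula: TPH = 10000 m^2/ha / (spacing_x * spacing_y)
Area per tree = 3.7 m * 3.7 m = 13.69 m^2
TPH = 10000 / 13.69 = 730 trees/ha

730


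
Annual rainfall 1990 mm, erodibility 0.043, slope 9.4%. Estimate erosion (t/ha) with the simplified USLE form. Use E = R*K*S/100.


Formula: E = R * K * S / 100  (simplified USLE)
R * K = 1990 * 0.043 = 85.57
E = 85.57 * 9.4 / 100 = 8.04 t/ha

8.04


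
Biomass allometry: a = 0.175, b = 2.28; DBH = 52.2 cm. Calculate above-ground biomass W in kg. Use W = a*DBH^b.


Formula: W = a * DBH^b  (allometric power law)
DBH^b = 52.2^2.28 = 8246.8624
W = 0.175 * 8246.8624 = 1443.2 kg

1443.2


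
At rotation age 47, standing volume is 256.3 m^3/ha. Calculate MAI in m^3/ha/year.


Formula: MAI = Total Volume / Stand Age
MAI = 256.3 m^3/ha / 47 years
MAI = 5.45 m^3/ha/year

5.45


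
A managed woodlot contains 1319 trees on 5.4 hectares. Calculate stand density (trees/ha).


Formula: Stand Density = N_trees / Area_ha
Density = 1319 trees / 5.4 ha
Density = 244 trees/ha

244


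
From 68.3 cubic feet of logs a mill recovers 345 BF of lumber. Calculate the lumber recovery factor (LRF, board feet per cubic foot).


Formula: LRF = Lumber Output (BF) / Log Input (ft^3)
LRF = 345 BF / 68.3 ft^3
LRF = 5.05 BF/ft^3

5.05


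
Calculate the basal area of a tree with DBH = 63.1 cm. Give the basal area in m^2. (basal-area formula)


Formula: BA = pi * (DBH/2)^2 / 10000  (cm^2 to m^2)
Radius = DBH/2 = 63.1/2 = 31.55 cm
BA = pi * 31.55^2 / 10000
   = 3127.1492 cm^2 / 10000
   = 0.3127 m^2

0.3127


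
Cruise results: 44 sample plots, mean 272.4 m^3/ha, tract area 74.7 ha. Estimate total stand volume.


Formula: Total Volume = Mean Volume per ha * Total Area
Total Volume = 272.4 m^3/ha * 74.7 ha
Total Volume = 20348 m^3

20348


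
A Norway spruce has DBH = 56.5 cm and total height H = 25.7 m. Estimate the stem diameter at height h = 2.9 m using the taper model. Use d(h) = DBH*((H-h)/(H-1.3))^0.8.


Taper: d(h) = DBH * ((H - h) / (H - 1.3))^0.8
Numerator = H - h = 25.7 - 2.9 = 22.8 m
Denominator = H - 1.3 = 25.7 - 1.3 = 24.4 m
Ratio = 22.8 / 24.4 = 0.93443
d = 56.5 * 0.93443^0.8 = 53.5 cm

53.5


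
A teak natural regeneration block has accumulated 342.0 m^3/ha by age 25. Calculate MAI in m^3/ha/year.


Formula: MAI = Total Volume / Stand Age
MAI = 342.0 m^3/ha / 25 years
MAI = 13.68 m^3/ha/year

13.68


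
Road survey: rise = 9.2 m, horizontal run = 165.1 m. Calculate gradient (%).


Formula: Gradient = rise / run * 100
Gradient = 9.2 / 165.1 * 100 = 5.6%

5.6


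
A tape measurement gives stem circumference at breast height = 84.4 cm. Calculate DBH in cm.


Formula: DBH = C / pi
DBH = 84.4 / pi
pi = 3.14159...
DBH = 26.9 cm

26.9


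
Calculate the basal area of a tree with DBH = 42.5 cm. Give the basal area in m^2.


Formula: BA = pi * (DBH/2)^2 / 10000  (cm^2 to m^2)
Radius = DBH/2 = 42.5/2 = 21.25 cm
BA = pi * 21.25^2 / 10000
   = 1418.6254 cm^2 / 10000
   = 0.1419 m^2

0.1419


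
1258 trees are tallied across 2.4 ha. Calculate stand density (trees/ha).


Formula: Stand Density = N_trees / Area_ha
Density = 1258 trees / 2.4 ha
Density = 524 trees/ha

524


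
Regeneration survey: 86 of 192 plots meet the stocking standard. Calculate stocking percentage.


Formula: Stocking % = stocked plots / total plots * 100
Stocking = 86 / 192 * 100
Stocking = 0.4479 * 100 = 44.8%

44.8


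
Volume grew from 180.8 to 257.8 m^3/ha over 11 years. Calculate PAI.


Formula: PAI = (V_T2 - V_T1) / (T2 - T1)
Volume increment = 257.8 - 180.8 = 77.0 m^3/ha
PAI = 77.0 / 11 = 7.0 m^3/ha/year

7.0


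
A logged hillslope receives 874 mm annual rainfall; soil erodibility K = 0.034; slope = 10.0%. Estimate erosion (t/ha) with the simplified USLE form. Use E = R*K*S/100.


Formula: E = R * K * S / 100  (simplified USLE)
R * K = 874 * 0.034 = 29.716
E = 29.716 * 10.0 / 100 = 2.97 t/ha

2.97


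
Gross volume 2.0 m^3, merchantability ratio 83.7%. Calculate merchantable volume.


Formula: MV = V_total * (merchantable_pct / 100)
Merchantable fraction = 83.7% / 100 = 0.837
MV = 2.0 m^3 * 0.837 = 1.674 m^3

1.674


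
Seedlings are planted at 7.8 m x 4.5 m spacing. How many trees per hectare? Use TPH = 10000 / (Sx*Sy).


Formula: TPH = 10000 m^2/ha / (spacing_x * spacing_y)
Area per tree = 7.8 m * 4.5 m = 35.1 m^2
TPH = 10000 / 35.1 = 285 trees/ha

285


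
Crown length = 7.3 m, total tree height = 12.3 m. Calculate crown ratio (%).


Formula: Crown Ratio = (Crown Length / Total Height) * 100
CR = (7.3 m / 12.3 m) * 100
CR = 0.5935 * 100 = 59.3%

59.3


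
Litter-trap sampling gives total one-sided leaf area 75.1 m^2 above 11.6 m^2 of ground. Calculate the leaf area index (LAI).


Formula: LAI = total leaf area / ground area  (dimensionless)
LAI = 75.1 m^2 / 11.6 m^2
LAI = 6.47

6.47


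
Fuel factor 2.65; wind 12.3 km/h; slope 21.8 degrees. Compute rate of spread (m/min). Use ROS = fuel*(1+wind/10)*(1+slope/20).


Formula: ROS = fuel * (1 + wind/10) * (1 + slope/20)
Wind factor = 1 + 12.3/10 = 2.23
Slope factor = 1 + 21.8/20 = 2.09
ROS = 2.65 * 2.23 * 2.09 = 12.35 m/min

12.35
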